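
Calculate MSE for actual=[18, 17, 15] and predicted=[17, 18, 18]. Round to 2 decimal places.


Differences: [1, -1, -3]
Squared errors: [1, 1, 9]
Sum of squared errors = 11
MSE = 11 / 3 = 3.67

3.67


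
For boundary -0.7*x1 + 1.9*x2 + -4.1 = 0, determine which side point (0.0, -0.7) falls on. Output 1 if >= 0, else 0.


Compute -0.7 * 0.0 + 1.9 * -0.7 + -4.1
= -0.0 + -1.33 + -4.1
= -5.43
Since -5.43 < 0, the point is on the negative side.

0


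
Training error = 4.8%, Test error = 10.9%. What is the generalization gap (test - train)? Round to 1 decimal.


Generalization gap = test_error - train_error
= 10.9 - 4.8
= 6.1%
A moderate gap.

6.1


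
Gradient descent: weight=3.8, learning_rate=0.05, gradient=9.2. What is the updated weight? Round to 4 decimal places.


w_new = w_old - lr * gradient
= 3.8 - 0.05 * 9.2
= 3.8 - (0.46)
= 3.3400

3.3400


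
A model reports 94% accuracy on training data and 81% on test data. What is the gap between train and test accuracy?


Gap = train_accuracy - test_accuracy
= 94 - 81
= 13%
This gap suggests the model is overfitting.

13


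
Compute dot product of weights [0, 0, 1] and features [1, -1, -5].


Element-wise products:
0 * 1 = 0
0 * -1 = 0
1 * -5 = -5
Sum = 0 + 0 + -5
= -5

-5


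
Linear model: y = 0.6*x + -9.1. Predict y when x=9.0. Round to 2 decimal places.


y = 0.6 * 9.0 + (-9.1)
= 5.4 + (-9.1)
= -3.70

-3.70


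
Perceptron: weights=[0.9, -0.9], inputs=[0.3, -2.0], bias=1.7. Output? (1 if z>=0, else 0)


z = w . x + b
= 0.9*0.3 + -0.9*-2.0 + 1.7
= 0.27 + 1.8 + 1.7
= 2.07 + 1.7
= 3.77
Since z = 3.77 >= 0, output = 1

1


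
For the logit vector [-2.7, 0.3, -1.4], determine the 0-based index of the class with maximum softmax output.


Softmax is a monotonic transformation, so it preserves the argmax.
We need to find the index of the maximum logit.
Index 0: -2.7
Index 1: 0.3
Index 2: -1.4
Maximum logit = 0.3 at index 1

1


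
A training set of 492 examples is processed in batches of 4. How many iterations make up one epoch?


Iterations per epoch = dataset_size / batch_size
= 492 / 4
= 123

123


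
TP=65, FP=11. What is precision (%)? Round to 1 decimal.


Precision = TP / (TP + FP) * 100
= 65 / (65 + 11)
= 65 / 76
= 0.8553
= 85.5%

85.5


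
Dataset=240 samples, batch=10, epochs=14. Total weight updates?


Iterations per epoch = 240 / 10 = 24
Total updates = iterations_per_epoch * epochs
= 24 * 14
= 336

336


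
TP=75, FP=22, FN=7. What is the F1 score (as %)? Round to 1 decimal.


Precision = TP / (TP + FP) = 75 / 97 = 0.7732
Recall = TP / (TP + FN) = 75 / 82 = 0.9146
F1 = 2 * P * R / (P + R)
= 2 * 0.7732 * 0.9146 / (0.7732 + 0.9146)
= 1.4144 / 1.6878
= 0.838
As percentage: 83.8%

83.8


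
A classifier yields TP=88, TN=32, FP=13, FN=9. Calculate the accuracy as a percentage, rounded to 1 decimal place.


Accuracy = (TP + TN) / (TP + TN + FP + FN) * 100
= (88 + 32) / (88 + 32 + 13 + 9)
= 120 / 142
= 0.8451
= 84.5%

84.5


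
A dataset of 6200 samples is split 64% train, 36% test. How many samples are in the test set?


Train samples = 6200 * 64% = 3968
Test samples = 6200 - 3968
= 2232

2232


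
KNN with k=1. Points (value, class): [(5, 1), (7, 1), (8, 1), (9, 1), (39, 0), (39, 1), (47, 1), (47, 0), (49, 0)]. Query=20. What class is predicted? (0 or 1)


Distances from query 20:
Point 9 (class 1): distance = 11
K=1 nearest neighbors: classes = [1]
Votes for class 1: 1 / 1
Majority vote => class 1

1


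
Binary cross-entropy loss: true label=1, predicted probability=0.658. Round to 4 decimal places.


For y=1: Loss = -log(p)
= -log(0.658)
= -(-0.4186)
= 0.4186

0.4186


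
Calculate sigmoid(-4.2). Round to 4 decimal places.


sigmoid(z) = 1 / (1 + exp(-z))
exp(-(-4.2)) = exp(4.2) = 66.6863
1 + 66.6863 = 67.6863
1 / 67.6863 = 0.0148

0.0148


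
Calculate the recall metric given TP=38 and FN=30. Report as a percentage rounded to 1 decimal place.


Recall = TP / (TP + FN) * 100
= 38 / (38 + 30)
= 38 / 68
= 0.5588
= 55.9%

55.9


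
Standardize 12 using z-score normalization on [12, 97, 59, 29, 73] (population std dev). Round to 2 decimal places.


Mean = (12 + 97 + 59 + 29 + 73) / 5 = 54.0
Variance = sum((x_i - mean)^2) / n = 924.8
Std = sqrt(924.8) = 30.4105
Z = (x - mean) / std
= (12 - 54.0) / 30.4105
= -42.0 / 30.4105
= -1.38

-1.38


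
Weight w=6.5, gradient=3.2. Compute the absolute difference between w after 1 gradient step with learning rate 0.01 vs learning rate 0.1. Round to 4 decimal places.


With lr=0.01: w_new = 6.5 - 0.01 * 3.2 = 6.468
With lr=0.1: w_new = 6.5 - 0.1 * 3.2 = 6.18
Absolute difference = |6.468 - 6.18|
= 0.2880

0.2880


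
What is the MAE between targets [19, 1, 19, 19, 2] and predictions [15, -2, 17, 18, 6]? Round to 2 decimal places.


Absolute errors: [4, 3, 2, 1, 4]
Sum of absolute errors = 14
MAE = 14 / 5 = 2.80

2.80


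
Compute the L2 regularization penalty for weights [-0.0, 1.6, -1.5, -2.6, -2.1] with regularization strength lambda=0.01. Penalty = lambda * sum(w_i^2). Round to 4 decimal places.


Squaring each weight:
(-0.0)^2 = 0.0
1.6^2 = 2.56
(-1.5)^2 = 2.25
(-2.6)^2 = 6.76
(-2.1)^2 = 4.41
Sum of squares = 15.98
Penalty = 0.01 * 15.98 = 0.1598

0.1598


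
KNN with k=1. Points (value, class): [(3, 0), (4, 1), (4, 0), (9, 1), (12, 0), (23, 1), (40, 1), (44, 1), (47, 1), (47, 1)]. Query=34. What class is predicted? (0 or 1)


Distances from query 34:
Point 40 (class 1): distance = 6
K=1 nearest neighbors: classes = [1]
Votes for class 1: 1 / 1
Majority vote => class 1

1


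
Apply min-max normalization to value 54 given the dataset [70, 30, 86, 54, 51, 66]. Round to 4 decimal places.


Min = 30, Max = 86
Range = 86 - 30 = 56
Scaled = (x - min) / (max - min)
= (54 - 30) / 56
= 24 / 56
= 0.4286

0.4286


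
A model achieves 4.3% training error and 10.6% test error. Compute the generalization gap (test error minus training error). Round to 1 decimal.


Generalization gap = test_error - train_error
= 10.6 - 4.3
= 6.3%
A moderate gap.

6.3


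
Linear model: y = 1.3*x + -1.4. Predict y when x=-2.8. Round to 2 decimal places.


y = 1.3 * -2.8 + (-1.4)
= -3.64 + (-1.4)
= -5.04

-5.04


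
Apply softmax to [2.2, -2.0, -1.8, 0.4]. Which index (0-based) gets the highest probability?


Softmax is a monotonic transformation, so it preserves the argmax.
We need to find the index of the maximum logit.
Index 0: 2.2
Index 1: -2.0
Index 2: -1.8
Index 3: 0.4
Maximum logit = 2.2 at index 0

0


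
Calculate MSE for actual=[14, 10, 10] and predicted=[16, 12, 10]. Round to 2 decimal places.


Differences: [-2, -2, 0]
Squared errors: [4, 4, 0]
Sum of squared errors = 8
MSE = 8 / 3 = 2.67

2.67


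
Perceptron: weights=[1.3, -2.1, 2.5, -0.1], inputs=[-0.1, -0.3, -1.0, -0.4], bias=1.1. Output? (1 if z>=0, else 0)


z = w . x + b
= 1.3*-0.1 + -2.1*-0.3 + 2.5*-1.0 + -0.1*-0.4 + 1.1
= -0.13 + 0.63 + -2.5 + 0.04 + 1.1
= -1.96 + 1.1
= -0.86
Since z = -0.86 < 0, output = 0

0


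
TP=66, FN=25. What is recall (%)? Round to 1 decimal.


Recall = TP / (TP + FN) * 100
= 66 / (66 + 25)
= 66 / 91
= 0.7253
= 72.5%

72.5


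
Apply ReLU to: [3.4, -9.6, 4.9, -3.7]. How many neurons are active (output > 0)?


ReLU(x) = max(0, x) for each element:
ReLU(3.4) = 3.4
ReLU(-9.6) = 0
ReLU(4.9) = 4.9
ReLU(-3.7) = 0
Active neurons (>0): 2

2


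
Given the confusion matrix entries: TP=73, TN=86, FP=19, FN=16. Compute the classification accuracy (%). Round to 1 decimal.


Accuracy = (TP + TN) / (TP + TN + FP + FN) * 100
= (73 + 86) / (73 + 86 + 19 + 16)
= 159 / 194
= 0.8196
= 82.0%

82.0


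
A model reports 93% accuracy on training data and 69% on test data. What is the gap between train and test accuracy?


Gap = train_accuracy - test_accuracy
= 93 - 69
= 24%
This large gap strongly indicates overfitting.

24


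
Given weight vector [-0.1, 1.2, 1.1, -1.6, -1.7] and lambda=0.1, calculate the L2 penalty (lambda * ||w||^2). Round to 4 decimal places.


Squaring each weight:
(-0.1)^2 = 0.01
1.2^2 = 1.44
1.1^2 = 1.21
(-1.6)^2 = 2.56
(-1.7)^2 = 2.89
Sum of squares = 8.11
Penalty = 0.1 * 8.11 = 0.8110

0.8110


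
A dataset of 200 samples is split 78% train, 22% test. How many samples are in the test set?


Train samples = 200 * 78% = 156
Test samples = 200 - 156
= 44

44


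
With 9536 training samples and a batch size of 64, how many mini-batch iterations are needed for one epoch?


Iterations per epoch = dataset_size / batch_size
= 9536 / 64
= 149

149


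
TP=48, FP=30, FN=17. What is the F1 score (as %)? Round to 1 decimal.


Precision = TP / (TP + FP) = 48 / 78 = 0.6154
Recall = TP / (TP + FN) = 48 / 65 = 0.7385
F1 = 2 * P * R / (P + R)
= 2 * 0.6154 * 0.7385 / (0.6154 + 0.7385)
= 0.9089 / 1.3538
= 0.6713
As percentage: 67.1%

67.1


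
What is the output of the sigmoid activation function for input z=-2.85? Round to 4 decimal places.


sigmoid(z) = 1 / (1 + exp(-z))
exp(-(-2.85)) = exp(2.85) = 17.2878
1 + 17.2878 = 18.2878
1 / 18.2878 = 0.0547

0.0547


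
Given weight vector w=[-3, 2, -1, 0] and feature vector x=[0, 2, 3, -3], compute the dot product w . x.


Element-wise products:
-3 * 0 = 0
2 * 2 = 4
-1 * 3 = -3
0 * -3 = 0
Sum = 0 + 4 + -3 + 0
= 1

1


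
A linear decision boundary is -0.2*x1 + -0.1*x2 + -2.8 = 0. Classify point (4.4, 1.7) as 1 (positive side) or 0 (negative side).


Compute -0.2 * 4.4 + -0.1 * 1.7 + -2.8
= -0.88 + -0.17 + -2.8
= -3.85
Since -3.85 < 0, the point is on the negative side.

0


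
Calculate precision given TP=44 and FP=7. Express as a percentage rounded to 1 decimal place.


Precision = TP / (TP + FP) * 100
= 44 / (44 + 7)
= 44 / 51
= 0.8627
= 86.3%

86.3


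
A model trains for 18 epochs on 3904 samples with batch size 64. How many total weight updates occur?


Iterations per epoch = 3904 / 64 = 61
Total updates = iterations_per_epoch * epochs
= 61 * 18
= 1098

1098


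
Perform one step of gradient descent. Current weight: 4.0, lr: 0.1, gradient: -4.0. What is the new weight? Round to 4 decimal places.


w_new = w_old - lr * gradient
= 4.0 - 0.1 * -4.0
= 4.0 - (-0.4)
= 4.4000

4.4000


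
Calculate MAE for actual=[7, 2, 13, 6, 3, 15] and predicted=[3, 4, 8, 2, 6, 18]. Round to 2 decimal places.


Absolute errors: [4, 2, 5, 4, 3, 3]
Sum of absolute errors = 21
MAE = 21 / 6 = 3.50

3.50


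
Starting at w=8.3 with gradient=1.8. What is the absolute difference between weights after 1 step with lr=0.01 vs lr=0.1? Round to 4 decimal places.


With lr=0.01: w_new = 8.3 - 0.01 * 1.8 = 8.282
With lr=0.1: w_new = 8.3 - 0.1 * 1.8 = 8.12
Absolute difference = |8.282 - 8.12|
= 0.1620

0.1620


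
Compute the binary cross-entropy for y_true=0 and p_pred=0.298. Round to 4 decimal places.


For y=0: Loss = -log(1-p)
= -log(1 - 0.298)
= -log(0.702)
= -(-0.3538)
= 0.3538

0.3538


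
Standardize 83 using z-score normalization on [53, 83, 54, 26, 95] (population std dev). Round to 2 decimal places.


Mean = (53 + 83 + 54 + 26 + 95) / 5 = 62.2
Variance = sum((x_i - mean)^2) / n = 594.16
Std = sqrt(594.16) = 24.3754
Z = (x - mean) / std
= (83 - 62.2) / 24.3754
= 20.8 / 24.3754
= 0.85

0.85


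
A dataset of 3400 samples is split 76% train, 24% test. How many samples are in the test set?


Train samples = 3400 * 76% = 2584
Test samples = 3400 - 2584
= 816

816


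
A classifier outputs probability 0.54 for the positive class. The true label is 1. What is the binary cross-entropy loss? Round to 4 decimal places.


For y=1: Loss = -log(p)
= -log(0.54)
= -(-0.6162)
= 0.6162

0.6162


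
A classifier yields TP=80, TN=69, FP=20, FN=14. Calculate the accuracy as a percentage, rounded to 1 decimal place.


Accuracy = (TP + TN) / (TP + TN + FP + FN) * 100
= (80 + 69) / (80 + 69 + 20 + 14)
= 149 / 183
= 0.8142
= 81.4%

81.4


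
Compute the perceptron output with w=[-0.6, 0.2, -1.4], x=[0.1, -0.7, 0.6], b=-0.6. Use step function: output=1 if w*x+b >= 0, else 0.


z = w . x + b
= -0.6*0.1 + 0.2*-0.7 + -1.4*0.6 + -0.6
= -0.06 + -0.14 + -0.84 + -0.6
= -1.04 + -0.6
= -1.64
Since z = -1.64 < 0, output = 0

0


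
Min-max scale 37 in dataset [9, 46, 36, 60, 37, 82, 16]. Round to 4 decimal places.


Min = 9, Max = 82
Range = 82 - 9 = 73
Scaled = (x - min) / (max - min)
= (37 - 9) / 73
= 28 / 73
= 0.3836

0.3836


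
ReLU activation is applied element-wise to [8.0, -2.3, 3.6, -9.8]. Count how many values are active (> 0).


ReLU(x) = max(0, x) for each element:
ReLU(8.0) = 8.0
ReLU(-2.3) = 0
ReLU(3.6) = 3.6
ReLU(-9.8) = 0
Active neurons (>0): 2

2


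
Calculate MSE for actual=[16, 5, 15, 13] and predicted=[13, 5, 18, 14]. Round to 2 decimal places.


Differences: [3, 0, -3, -1]
Squared errors: [9, 0, 9, 1]
Sum of squared errors = 19
MSE = 19 / 4 = 4.75

4.75


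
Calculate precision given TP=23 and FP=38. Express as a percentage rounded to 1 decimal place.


Precision = TP / (TP + FP) * 100
= 23 / (23 + 38)
= 23 / 61
= 0.377
= 37.7%

37.7


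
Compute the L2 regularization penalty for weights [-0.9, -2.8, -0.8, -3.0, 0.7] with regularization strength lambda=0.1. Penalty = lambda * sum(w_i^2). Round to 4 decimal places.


Squaring each weight:
(-0.9)^2 = 0.81
(-2.8)^2 = 7.84
(-0.8)^2 = 0.64
(-3.0)^2 = 9.0
0.7^2 = 0.49
Sum of squares = 18.78
Penalty = 0.1 * 18.78 = 1.8780

1.8780


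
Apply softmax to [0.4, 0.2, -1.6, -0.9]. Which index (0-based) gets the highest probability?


Softmax is a monotonic transformation, so it preserves the argmax.
We need to find the index of the maximum logit.
Index 0: 0.4
Index 1: 0.2
Index 2: -1.6
Index 3: -0.9
Maximum logit = 0.4 at index 0

0


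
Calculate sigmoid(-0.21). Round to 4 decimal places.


sigmoid(z) = 1 / (1 + exp(-z))
exp(-(-0.21)) = exp(0.21) = 1.2337
1 + 1.2337 = 2.2337
1 / 2.2337 = 0.4477

0.4477


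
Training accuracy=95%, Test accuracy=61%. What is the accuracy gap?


Gap = train_accuracy - test_accuracy
= 95 - 61
= 34%
This large gap strongly indicates overfitting.

34


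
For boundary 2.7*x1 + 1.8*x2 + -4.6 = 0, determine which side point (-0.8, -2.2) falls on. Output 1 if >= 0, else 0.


Compute 2.7 * -0.8 + 1.8 * -2.2 + -4.6
= -2.16 + -3.96 + -4.6
= -10.72
Since -10.72 < 0, the point is on the negative side.

0


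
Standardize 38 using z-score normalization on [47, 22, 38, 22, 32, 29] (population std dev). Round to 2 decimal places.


Mean = (47 + 22 + 38 + 22 + 32 + 29) / 6 = 31.6667
Variance = sum((x_i - mean)^2) / n = 78.2222
Std = sqrt(78.2222) = 8.8443
Z = (x - mean) / std
= (38 - 31.6667) / 8.8443
= 6.3333 / 8.8443
= 0.72

0.72


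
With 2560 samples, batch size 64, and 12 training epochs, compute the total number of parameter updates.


Iterations per epoch = 2560 / 64 = 40
Total updates = iterations_per_epoch * epochs
= 40 * 12
= 480

480


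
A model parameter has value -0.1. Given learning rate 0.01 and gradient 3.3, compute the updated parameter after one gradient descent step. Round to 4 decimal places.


w_new = w_old - lr * gradient
= -0.1 - 0.01 * 3.3
= -0.1 - (0.033)
= -0.1330

-0.1330


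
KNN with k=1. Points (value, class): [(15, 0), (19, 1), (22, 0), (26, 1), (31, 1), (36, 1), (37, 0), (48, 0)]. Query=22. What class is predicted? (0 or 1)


Distances from query 22:
Point 22 (class 0): distance = 0
K=1 nearest neighbors: classes = [0]
Votes for class 1: 0 / 1
Majority vote => class 0

0


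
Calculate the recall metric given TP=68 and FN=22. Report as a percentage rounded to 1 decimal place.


Recall = TP / (TP + FN) * 100
= 68 / (68 + 22)
= 68 / 90
= 0.7556
= 75.6%

75.6


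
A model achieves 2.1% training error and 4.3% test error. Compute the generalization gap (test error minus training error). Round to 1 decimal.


Generalization gap = test_error - train_error
= 4.3 - 2.1
= 2.2%
A moderate gap.

2.2


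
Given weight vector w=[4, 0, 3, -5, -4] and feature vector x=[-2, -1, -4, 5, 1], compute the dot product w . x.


Element-wise products:
4 * -2 = -8
0 * -1 = 0
3 * -4 = -12
-5 * 5 = -25
-4 * 1 = -4
Sum = -8 + 0 + -12 + -25 + -4
= -49

-49


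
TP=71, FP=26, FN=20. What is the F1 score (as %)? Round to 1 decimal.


Precision = TP / (TP + FP) = 71 / 97 = 0.732
Recall = TP / (TP + FN) = 71 / 91 = 0.7802
F1 = 2 * P * R / (P + R)
= 2 * 0.732 * 0.7802 / (0.732 + 0.7802)
= 1.1422 / 1.5122
= 0.7553
As percentage: 75.5%

75.5


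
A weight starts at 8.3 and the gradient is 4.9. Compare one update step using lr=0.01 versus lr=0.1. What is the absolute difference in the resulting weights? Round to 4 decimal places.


With lr=0.01: w_new = 8.3 - 0.01 * 4.9 = 8.251
With lr=0.1: w_new = 8.3 - 0.1 * 4.9 = 7.81
Absolute difference = |8.251 - 7.81|
= 0.4410

0.4410


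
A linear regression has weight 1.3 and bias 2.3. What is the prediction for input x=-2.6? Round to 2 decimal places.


y = 1.3 * -2.6 + (2.3)
= -3.38 + (2.3)
= -1.08

-1.08


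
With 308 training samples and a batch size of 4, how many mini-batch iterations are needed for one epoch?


Iterations per epoch = dataset_size / batch_size
= 308 / 4
= 77

77


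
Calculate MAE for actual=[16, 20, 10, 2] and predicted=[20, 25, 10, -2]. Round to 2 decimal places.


Absolute errors: [4, 5, 0, 4]
Sum of absolute errors = 13
MAE = 13 / 4 = 3.25

3.25


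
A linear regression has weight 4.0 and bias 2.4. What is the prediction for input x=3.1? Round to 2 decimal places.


y = 4.0 * 3.1 + (2.4)
= 12.4 + (2.4)
= 14.80

14.80


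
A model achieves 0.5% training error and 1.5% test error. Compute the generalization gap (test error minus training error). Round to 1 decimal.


Generalization gap = test_error - train_error
= 1.5 - 0.5
= 1.0%
A small gap suggests good generalization.

1.0


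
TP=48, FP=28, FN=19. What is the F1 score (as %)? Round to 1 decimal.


Precision = TP / (TP + FP) = 48 / 76 = 0.6316
Recall = TP / (TP + FN) = 48 / 67 = 0.7164
F1 = 2 * P * R / (P + R)
= 2 * 0.6316 * 0.7164 / (0.6316 + 0.7164)
= 0.9049 / 1.348
= 0.6713
As percentage: 67.1%

67.1


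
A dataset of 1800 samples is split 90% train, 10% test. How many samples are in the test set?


Train samples = 1800 * 90% = 1620
Test samples = 1800 - 1620
= 180

180


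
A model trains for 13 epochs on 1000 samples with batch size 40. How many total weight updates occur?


Iterations per epoch = 1000 / 40 = 25
Total updates = iterations_per_epoch * epochs
= 25 * 13
= 325

325


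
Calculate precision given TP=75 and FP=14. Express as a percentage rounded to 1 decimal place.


Precision = TP / (TP + FP) * 100
= 75 / (75 + 14)
= 75 / 89
= 0.8427
= 84.3%

84.3


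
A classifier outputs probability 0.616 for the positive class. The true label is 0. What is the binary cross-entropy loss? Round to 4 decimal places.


For y=0: Loss = -log(1-p)
= -log(1 - 0.616)
= -log(0.384)
= -(-0.9571)
= 0.9571

0.9571


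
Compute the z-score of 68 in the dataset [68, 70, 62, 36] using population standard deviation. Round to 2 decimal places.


Mean = (68 + 70 + 62 + 36) / 4 = 59.0
Variance = sum((x_i - mean)^2) / n = 185.0
Std = sqrt(185.0) = 13.6015
Z = (x - mean) / std
= (68 - 59.0) / 13.6015
= 9.0 / 13.6015
= 0.66

0.66


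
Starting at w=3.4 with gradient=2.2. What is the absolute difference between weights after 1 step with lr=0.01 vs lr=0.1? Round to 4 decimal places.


With lr=0.01: w_new = 3.4 - 0.01 * 2.2 = 3.378
With lr=0.1: w_new = 3.4 - 0.1 * 2.2 = 3.18
Absolute difference = |3.378 - 3.18|
= 0.1980

0.1980


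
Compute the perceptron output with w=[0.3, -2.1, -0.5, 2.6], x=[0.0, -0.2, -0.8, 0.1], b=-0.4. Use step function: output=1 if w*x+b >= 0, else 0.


z = w . x + b
= 0.3*0.0 + -2.1*-0.2 + -0.5*-0.8 + 2.6*0.1 + -0.4
= 0.0 + 0.42 + 0.4 + 0.26 + -0.4
= 1.08 + -0.4
= 0.68
Since z = 0.68 >= 0, output = 1

1


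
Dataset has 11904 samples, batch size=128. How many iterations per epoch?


Iterations per epoch = dataset_size / batch_size
= 11904 / 128
= 93

93


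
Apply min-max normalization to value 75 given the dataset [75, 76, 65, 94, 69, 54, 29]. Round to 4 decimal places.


Min = 29, Max = 94
Range = 94 - 29 = 65
Scaled = (x - min) / (max - min)
= (75 - 29) / 65
= 46 / 65
= 0.7077

0.7077


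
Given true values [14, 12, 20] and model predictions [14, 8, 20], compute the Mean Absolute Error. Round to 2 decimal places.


Absolute errors: [0, 4, 0]
Sum of absolute errors = 4
MAE = 4 / 3 = 1.33

1.33


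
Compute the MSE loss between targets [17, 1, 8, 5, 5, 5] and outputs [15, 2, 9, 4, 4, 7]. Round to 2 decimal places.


Differences: [2, -1, -1, 1, 1, -2]
Squared errors: [4, 1, 1, 1, 1, 4]
Sum of squared errors = 12
MSE = 12 / 6 = 2.00

2.00


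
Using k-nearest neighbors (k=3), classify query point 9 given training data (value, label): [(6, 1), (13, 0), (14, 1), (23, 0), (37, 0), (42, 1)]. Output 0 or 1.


Distances from query 9:
Point 6 (class 1): distance = 3
Point 13 (class 0): distance = 4
Point 14 (class 1): distance = 5
K=3 nearest neighbors: classes = [1, 0, 1]
Votes for class 1: 2 / 3
Majority vote => class 1

1


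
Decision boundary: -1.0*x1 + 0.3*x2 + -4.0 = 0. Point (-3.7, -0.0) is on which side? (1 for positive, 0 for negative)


Compute -1.0 * -3.7 + 0.3 * -0.0 + -4.0
= 3.7 + -0.0 + -4.0
= -0.3
Since -0.3 < 0, the point is on the negative side.

0


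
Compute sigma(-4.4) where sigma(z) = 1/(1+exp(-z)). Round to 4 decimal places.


sigmoid(z) = 1 / (1 + exp(-z))
exp(-(-4.4)) = exp(4.4) = 81.4509
1 + 81.4509 = 82.4509
1 / 82.4509 = 0.0121

0.0121


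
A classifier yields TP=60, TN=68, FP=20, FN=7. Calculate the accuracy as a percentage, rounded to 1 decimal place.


Accuracy = (TP + TN) / (TP + TN + FP + FN) * 100
= (60 + 68) / (60 + 68 + 20 + 7)
= 128 / 155
= 0.8258
= 82.6%

82.6


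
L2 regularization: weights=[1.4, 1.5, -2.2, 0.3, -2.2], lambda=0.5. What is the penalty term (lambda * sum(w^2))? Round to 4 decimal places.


Squaring each weight:
1.4^2 = 1.96
1.5^2 = 2.25
(-2.2)^2 = 4.84
0.3^2 = 0.09
(-2.2)^2 = 4.84
Sum of squares = 13.98
Penalty = 0.5 * 13.98 = 6.9900

6.9900


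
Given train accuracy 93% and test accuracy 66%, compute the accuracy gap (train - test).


Gap = train_accuracy - test_accuracy
= 93 - 66
= 27%
This large gap strongly indicates overfitting.

27


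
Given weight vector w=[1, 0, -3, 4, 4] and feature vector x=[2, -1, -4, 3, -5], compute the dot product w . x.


Element-wise products:
1 * 2 = 2
0 * -1 = 0
-3 * -4 = 12
4 * 3 = 12
4 * -5 = -20
Sum = 2 + 0 + 12 + 12 + -20
= 6

6


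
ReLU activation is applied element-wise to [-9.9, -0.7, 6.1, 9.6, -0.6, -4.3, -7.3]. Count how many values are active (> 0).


ReLU(x) = max(0, x) for each element:
ReLU(-9.9) = 0
ReLU(-0.7) = 0
ReLU(6.1) = 6.1
ReLU(9.6) = 9.6
ReLU(-0.6) = 0
ReLU(-4.3) = 0
ReLU(-7.3) = 0
Active neurons (>0): 2

2


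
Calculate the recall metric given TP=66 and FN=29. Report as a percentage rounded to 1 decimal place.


Recall = TP / (TP + FN) * 100
= 66 / (66 + 29)
= 66 / 95
= 0.6947
= 69.5%

69.5


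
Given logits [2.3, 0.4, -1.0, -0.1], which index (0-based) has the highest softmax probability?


Softmax is a monotonic transformation, so it preserves the argmax.
We need to find the index of the maximum logit.
Index 0: 2.3
Index 1: 0.4
Index 2: -1.0
Index 3: -0.1
Maximum logit = 2.3 at index 0

0


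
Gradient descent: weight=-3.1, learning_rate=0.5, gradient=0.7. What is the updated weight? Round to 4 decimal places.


w_new = w_old - lr * gradient
= -3.1 - 0.5 * 0.7
= -3.1 - (0.35)
= -3.4500

-3.4500


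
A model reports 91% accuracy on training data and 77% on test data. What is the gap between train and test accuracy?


Gap = train_accuracy - test_accuracy
= 91 - 77
= 14%
This gap suggests the model is overfitting.

14


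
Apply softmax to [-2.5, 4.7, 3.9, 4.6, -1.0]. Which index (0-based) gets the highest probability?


Softmax is a monotonic transformation, so it preserves the argmax.
We need to find the index of the maximum logit.
Index 0: -2.5
Index 1: 4.7
Index 2: 3.9
Index 3: 4.6
Index 4: -1.0
Maximum logit = 4.7 at index 1

1


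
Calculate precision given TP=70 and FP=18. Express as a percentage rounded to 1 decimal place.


Precision = TP / (TP + FP) * 100
= 70 / (70 + 18)
= 70 / 88
= 0.7955
= 79.5%

79.5


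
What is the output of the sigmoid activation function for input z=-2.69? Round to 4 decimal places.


sigmoid(z) = 1 / (1 + exp(-z))
exp(-(-2.69)) = exp(2.69) = 14.7317
1 + 14.7317 = 15.7317
1 / 15.7317 = 0.0636

0.0636


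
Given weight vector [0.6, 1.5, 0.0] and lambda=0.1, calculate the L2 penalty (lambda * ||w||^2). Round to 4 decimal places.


Squaring each weight:
0.6^2 = 0.36
1.5^2 = 2.25
0.0^2 = 0.0
Sum of squares = 2.61
Penalty = 0.1 * 2.61 = 0.2610

0.2610


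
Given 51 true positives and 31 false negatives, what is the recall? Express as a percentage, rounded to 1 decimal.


Recall = TP / (TP + FN) * 100
= 51 / (51 + 31)
= 51 / 82
= 0.622
= 62.2%

62.2


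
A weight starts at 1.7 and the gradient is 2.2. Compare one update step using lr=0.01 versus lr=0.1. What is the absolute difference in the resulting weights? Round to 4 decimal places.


With lr=0.01: w_new = 1.7 - 0.01 * 2.2 = 1.678
With lr=0.1: w_new = 1.7 - 0.1 * 2.2 = 1.48
Absolute difference = |1.678 - 1.48|
= 0.1980

0.1980


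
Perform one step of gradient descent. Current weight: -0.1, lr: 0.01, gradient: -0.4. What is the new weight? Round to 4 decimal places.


w_new = w_old - lr * gradient
= -0.1 - 0.01 * -0.4
= -0.1 - (-0.004)
= -0.0960

-0.0960


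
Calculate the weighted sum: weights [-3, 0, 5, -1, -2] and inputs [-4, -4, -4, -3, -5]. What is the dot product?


Element-wise products:
-3 * -4 = 12
0 * -4 = 0
5 * -4 = -20
-1 * -3 = 3
-2 * -5 = 10
Sum = 12 + 0 + -20 + 3 + 10
= 5

5


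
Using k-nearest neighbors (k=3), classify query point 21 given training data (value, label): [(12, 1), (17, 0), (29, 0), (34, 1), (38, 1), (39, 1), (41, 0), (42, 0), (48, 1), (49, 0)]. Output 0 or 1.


Distances from query 21:
Point 17 (class 0): distance = 4
Point 29 (class 0): distance = 8
Point 12 (class 1): distance = 9
K=3 nearest neighbors: classes = [0, 0, 1]
Votes for class 1: 1 / 3
Majority vote => class 0

0


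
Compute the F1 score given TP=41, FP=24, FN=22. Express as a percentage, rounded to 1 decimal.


Precision = TP / (TP + FP) = 41 / 65 = 0.6308
Recall = TP / (TP + FN) = 41 / 63 = 0.6508
F1 = 2 * P * R / (P + R)
= 2 * 0.6308 * 0.6508 / (0.6308 + 0.6508)
= 0.821 / 1.2816
= 0.6406
As percentage: 64.1%

64.1


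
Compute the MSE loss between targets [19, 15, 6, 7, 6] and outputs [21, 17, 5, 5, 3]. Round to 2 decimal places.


Differences: [-2, -2, 1, 2, 3]
Squared errors: [4, 4, 1, 4, 9]
Sum of squared errors = 22
MSE = 22 / 5 = 4.40

4.40


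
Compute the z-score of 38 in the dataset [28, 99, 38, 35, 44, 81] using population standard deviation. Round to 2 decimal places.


Mean = (28 + 99 + 38 + 35 + 44 + 81) / 6 = 54.1667
Variance = sum((x_i - mean)^2) / n = 691.1389
Std = sqrt(691.1389) = 26.2895
Z = (x - mean) / std
= (38 - 54.1667) / 26.2895
= -16.1667 / 26.2895
= -0.61

-0.61


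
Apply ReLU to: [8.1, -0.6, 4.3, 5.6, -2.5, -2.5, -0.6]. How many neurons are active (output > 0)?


ReLU(x) = max(0, x) for each element:
ReLU(8.1) = 8.1
ReLU(-0.6) = 0
ReLU(4.3) = 4.3
ReLU(5.6) = 5.6
ReLU(-2.5) = 0
ReLU(-2.5) = 0
ReLU(-0.6) = 0
Active neurons (>0): 3

3


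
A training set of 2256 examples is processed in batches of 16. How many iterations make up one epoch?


Iterations per epoch = dataset_size / batch_size
= 2256 / 16
= 141

141


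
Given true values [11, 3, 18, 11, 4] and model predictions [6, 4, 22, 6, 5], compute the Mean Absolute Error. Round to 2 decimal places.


Absolute errors: [5, 1, 4, 5, 1]
Sum of absolute errors = 16
MAE = 16 / 5 = 3.20

3.20


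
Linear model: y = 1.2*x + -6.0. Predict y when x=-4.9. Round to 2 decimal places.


y = 1.2 * -4.9 + (-6.0)
= -5.88 + (-6.0)
= -11.88

-11.88


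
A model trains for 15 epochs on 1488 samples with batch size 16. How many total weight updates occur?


Iterations per epoch = 1488 / 16 = 93
Total updates = iterations_per_epoch * epochs
= 93 * 15
= 1395

1395


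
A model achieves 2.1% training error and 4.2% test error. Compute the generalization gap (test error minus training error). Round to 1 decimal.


Generalization gap = test_error - train_error
= 4.2 - 2.1
= 2.1%
A moderate gap.

2.1


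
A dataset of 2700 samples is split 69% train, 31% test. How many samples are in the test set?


Train samples = 2700 * 69% = 1863
Test samples = 2700 - 1863
= 837

837


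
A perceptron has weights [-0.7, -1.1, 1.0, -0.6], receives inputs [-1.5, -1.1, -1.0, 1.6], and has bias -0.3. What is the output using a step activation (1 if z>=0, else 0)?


z = w . x + b
= -0.7*-1.5 + -1.1*-1.1 + 1.0*-1.0 + -0.6*1.6 + -0.3
= 1.05 + 1.21 + -1.0 + -0.96 + -0.3
= 0.3 + -0.3
= 0.0
Since z = 0.0 >= 0, output = 1

1


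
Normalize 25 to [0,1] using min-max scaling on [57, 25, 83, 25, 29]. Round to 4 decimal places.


Min = 25, Max = 83
Range = 83 - 25 = 58
Scaled = (x - min) / (max - min)
= (25 - 25) / 58
= 0 / 58
= 0.0000

0.0000


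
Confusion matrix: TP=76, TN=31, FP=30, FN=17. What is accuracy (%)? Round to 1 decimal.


Accuracy = (TP + TN) / (TP + TN + FP + FN) * 100
= (76 + 31) / (76 + 31 + 30 + 17)
= 107 / 154
= 0.6948
= 69.5%

69.5


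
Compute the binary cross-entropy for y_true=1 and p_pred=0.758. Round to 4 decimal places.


For y=1: Loss = -log(p)
= -log(0.758)
= -(-0.2771)
= 0.2771

0.2771


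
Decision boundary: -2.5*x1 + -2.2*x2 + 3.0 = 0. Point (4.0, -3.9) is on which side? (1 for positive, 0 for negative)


Compute -2.5 * 4.0 + -2.2 * -3.9 + 3.0
= -10.0 + 8.58 + 3.0
= 1.58
Since 1.58 >= 0, the point is on the positive side.

1


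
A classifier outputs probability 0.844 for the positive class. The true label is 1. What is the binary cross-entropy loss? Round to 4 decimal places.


For y=1: Loss = -log(p)
= -log(0.844)
= -(-0.1696)
= 0.1696

0.1696


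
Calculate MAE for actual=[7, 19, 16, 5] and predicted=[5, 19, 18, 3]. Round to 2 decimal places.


Absolute errors: [2, 0, 2, 2]
Sum of absolute errors = 6
MAE = 6 / 4 = 1.50

1.50


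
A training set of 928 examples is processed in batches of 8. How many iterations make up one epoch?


Iterations per epoch = dataset_size / batch_size
= 928 / 8
= 116

116


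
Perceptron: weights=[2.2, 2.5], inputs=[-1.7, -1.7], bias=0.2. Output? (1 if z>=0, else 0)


z = w . x + b
= 2.2*-1.7 + 2.5*-1.7 + 0.2
= -3.74 + -4.25 + 0.2
= -7.99 + 0.2
= -7.79
Since z = -7.79 < 0, output = 0

0


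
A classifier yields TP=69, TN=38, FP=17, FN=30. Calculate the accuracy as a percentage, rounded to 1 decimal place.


Accuracy = (TP + TN) / (TP + TN + FP + FN) * 100
= (69 + 38) / (69 + 38 + 17 + 30)
= 107 / 154
= 0.6948
= 69.5%

69.5


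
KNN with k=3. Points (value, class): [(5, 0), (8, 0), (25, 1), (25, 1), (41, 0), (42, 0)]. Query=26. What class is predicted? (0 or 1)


Distances from query 26:
Point 25 (class 1): distance = 1
Point 25 (class 1): distance = 1
Point 41 (class 0): distance = 15
K=3 nearest neighbors: classes = [1, 1, 0]
Votes for class 1: 2 / 3
Majority vote => class 1

1


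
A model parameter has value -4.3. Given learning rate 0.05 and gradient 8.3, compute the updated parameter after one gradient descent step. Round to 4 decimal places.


w_new = w_old - lr * gradient
= -4.3 - 0.05 * 8.3
= -4.3 - (0.415)
= -4.7150

-4.7150


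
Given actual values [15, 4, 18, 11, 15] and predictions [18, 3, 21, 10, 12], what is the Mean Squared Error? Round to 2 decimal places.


Differences: [-3, 1, -3, 1, 3]
Squared errors: [9, 1, 9, 1, 9]
Sum of squared errors = 29
MSE = 29 / 5 = 5.80

5.80


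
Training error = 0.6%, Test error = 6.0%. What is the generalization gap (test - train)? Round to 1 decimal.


Generalization gap = test_error - train_error
= 6.0 - 0.6
= 5.4%
A moderate gap.

5.4


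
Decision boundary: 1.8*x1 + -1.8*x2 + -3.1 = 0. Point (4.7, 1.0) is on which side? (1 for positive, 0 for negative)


Compute 1.8 * 4.7 + -1.8 * 1.0 + -3.1
= 8.46 + -1.8 + -3.1
= 3.56
Since 3.56 >= 0, the point is on the positive side.

1


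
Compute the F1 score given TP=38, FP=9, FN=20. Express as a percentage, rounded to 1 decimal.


Precision = TP / (TP + FP) = 38 / 47 = 0.8085
Recall = TP / (TP + FN) = 38 / 58 = 0.6552
F1 = 2 * P * R / (P + R)
= 2 * 0.8085 * 0.6552 / (0.8085 + 0.6552)
= 1.0594 / 1.4637
= 0.7238
As percentage: 72.4%

72.4


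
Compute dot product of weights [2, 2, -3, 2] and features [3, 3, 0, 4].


Element-wise products:
2 * 3 = 6
2 * 3 = 6
-3 * 0 = 0
2 * 4 = 8
Sum = 6 + 6 + 0 + 8
= 20

20


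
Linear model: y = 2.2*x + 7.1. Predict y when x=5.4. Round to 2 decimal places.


y = 2.2 * 5.4 + (7.1)
= 11.88 + (7.1)
= 18.98

18.98


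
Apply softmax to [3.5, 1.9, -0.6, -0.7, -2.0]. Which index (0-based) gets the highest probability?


Softmax is a monotonic transformation, so it preserves the argmax.
We need to find the index of the maximum logit.
Index 0: 3.5
Index 1: 1.9
Index 2: -0.6
Index 3: -0.7
Index 4: -2.0
Maximum logit = 3.5 at index 0

0


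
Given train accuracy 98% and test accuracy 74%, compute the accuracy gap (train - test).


Gap = train_accuracy - test_accuracy
= 98 - 74
= 24%
This large gap strongly indicates overfitting.

24


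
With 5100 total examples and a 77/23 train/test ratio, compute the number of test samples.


Train samples = 5100 * 77% = 3927
Test samples = 5100 - 3927
= 1173

1173


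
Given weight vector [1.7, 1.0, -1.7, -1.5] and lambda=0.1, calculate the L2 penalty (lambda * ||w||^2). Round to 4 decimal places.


Squaring each weight:
1.7^2 = 2.89
1.0^2 = 1.0
(-1.7)^2 = 2.89
(-1.5)^2 = 2.25
Sum of squares = 9.03
Penalty = 0.1 * 9.03 = 0.9030

0.9030


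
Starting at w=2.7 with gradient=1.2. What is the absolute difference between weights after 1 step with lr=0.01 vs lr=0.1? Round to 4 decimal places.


With lr=0.01: w_new = 2.7 - 0.01 * 1.2 = 2.688
With lr=0.1: w_new = 2.7 - 0.1 * 1.2 = 2.58
Absolute difference = |2.688 - 2.58|
= 0.1080

0.1080


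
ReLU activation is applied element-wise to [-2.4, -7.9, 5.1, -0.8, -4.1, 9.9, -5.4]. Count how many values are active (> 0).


ReLU(x) = max(0, x) for each element:
ReLU(-2.4) = 0
ReLU(-7.9) = 0
ReLU(5.1) = 5.1
ReLU(-0.8) = 0
ReLU(-4.1) = 0
ReLU(9.9) = 9.9
ReLU(-5.4) = 0
Active neurons (>0): 2

2


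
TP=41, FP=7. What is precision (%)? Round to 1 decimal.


Precision = TP / (TP + FP) * 100
= 41 / (41 + 7)
= 41 / 48
= 0.8542
= 85.4%

85.4


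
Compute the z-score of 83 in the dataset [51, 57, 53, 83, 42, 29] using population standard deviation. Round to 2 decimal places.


Mean = (51 + 57 + 53 + 83 + 42 + 29) / 6 = 52.5
Variance = sum((x_i - mean)^2) / n = 269.25
Std = sqrt(269.25) = 16.4088
Z = (x - mean) / std
= (83 - 52.5) / 16.4088
= 30.5 / 16.4088
= 1.86

1.86


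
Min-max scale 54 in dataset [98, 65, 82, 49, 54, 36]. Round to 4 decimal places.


Min = 36, Max = 98
Range = 98 - 36 = 62
Scaled = (x - min) / (max - min)
= (54 - 36) / 62
= 18 / 62
= 0.2903

0.2903


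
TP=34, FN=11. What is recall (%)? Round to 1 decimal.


Recall = TP / (TP + FN) * 100
= 34 / (34 + 11)
= 34 / 45
= 0.7556
= 75.6%

75.6


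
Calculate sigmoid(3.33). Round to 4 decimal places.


sigmoid(z) = 1 / (1 + exp(-z))
exp(-(3.33)) = exp(-3.33) = 0.0358
1 + 0.0358 = 1.0358
1 / 1.0358 = 0.9654

0.9654


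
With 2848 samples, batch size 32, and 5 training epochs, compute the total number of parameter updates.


Iterations per epoch = 2848 / 32 = 89
Total updates = iterations_per_epoch * epochs
= 89 * 5
= 445

445


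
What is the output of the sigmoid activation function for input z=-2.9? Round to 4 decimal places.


sigmoid(z) = 1 / (1 + exp(-z))
exp(-(-2.9)) = exp(2.9) = 18.1741
1 + 18.1741 = 19.1741
1 / 19.1741 = 0.0522

0.0522


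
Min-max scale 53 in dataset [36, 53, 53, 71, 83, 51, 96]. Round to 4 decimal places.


Min = 36, Max = 96
Range = 96 - 36 = 60
Scaled = (x - min) / (max - min)
= (53 - 36) / 60
= 17 / 60
= 0.2833

0.2833


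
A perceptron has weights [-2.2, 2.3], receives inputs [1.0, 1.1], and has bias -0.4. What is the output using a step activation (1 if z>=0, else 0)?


z = w . x + b
= -2.2*1.0 + 2.3*1.1 + -0.4
= -2.2 + 2.53 + -0.4
= 0.33 + -0.4
= -0.07
Since z = -0.07 < 0, output = 0

0


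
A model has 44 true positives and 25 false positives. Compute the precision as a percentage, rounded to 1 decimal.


Precision = TP / (TP + FP) * 100
= 44 / (44 + 25)
= 44 / 69
= 0.6377
= 63.8%

63.8


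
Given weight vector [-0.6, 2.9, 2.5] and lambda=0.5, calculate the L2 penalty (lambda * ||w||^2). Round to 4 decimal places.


Squaring each weight:
(-0.6)^2 = 0.36
2.9^2 = 8.41
2.5^2 = 6.25
Sum of squares = 15.02
Penalty = 0.5 * 15.02 = 7.5100

7.5100


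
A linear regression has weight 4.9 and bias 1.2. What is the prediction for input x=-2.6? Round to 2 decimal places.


y = 4.9 * -2.6 + (1.2)
= -12.74 + (1.2)
= -11.54

-11.54


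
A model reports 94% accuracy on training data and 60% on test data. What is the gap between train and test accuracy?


Gap = train_accuracy - test_accuracy
= 94 - 60
= 34%
This large gap strongly indicates overfitting.

34


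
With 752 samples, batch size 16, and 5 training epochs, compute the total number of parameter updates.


Iterations per epoch = 752 / 16 = 47
Total updates = iterations_per_epoch * epochs
= 47 * 5
= 235

235


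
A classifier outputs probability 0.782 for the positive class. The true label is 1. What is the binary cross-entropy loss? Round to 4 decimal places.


For y=1: Loss = -log(p)
= -log(0.782)
= -(-0.2459)
= 0.2459

0.2459


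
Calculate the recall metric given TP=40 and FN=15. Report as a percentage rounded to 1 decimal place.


Recall = TP / (TP + FN) * 100
= 40 / (40 + 15)
= 40 / 55
= 0.7273
= 72.7%

72.7


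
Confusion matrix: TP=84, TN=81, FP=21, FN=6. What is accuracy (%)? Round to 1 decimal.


Accuracy = (TP + TN) / (TP + TN + FP + FN) * 100
= (84 + 81) / (84 + 81 + 21 + 6)
= 165 / 192
= 0.8594
= 85.9%

85.9


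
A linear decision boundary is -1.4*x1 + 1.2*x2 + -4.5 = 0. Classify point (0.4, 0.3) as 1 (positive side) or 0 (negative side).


Compute -1.4 * 0.4 + 1.2 * 0.3 + -4.5
= -0.56 + 0.36 + -4.5
= -4.7
Since -4.7 < 0, the point is on the negative side.

0


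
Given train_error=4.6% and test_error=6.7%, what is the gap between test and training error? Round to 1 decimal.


Generalization gap = test_error - train_error
= 6.7 - 4.6
= 2.1%
A moderate gap.

2.1


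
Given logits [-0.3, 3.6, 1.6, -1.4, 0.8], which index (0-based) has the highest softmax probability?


Softmax is a monotonic transformation, so it preserves the argmax.
We need to find the index of the maximum logit.
Index 0: -0.3
Index 1: 3.6
Index 2: 1.6
Index 3: -1.4
Index 4: 0.8
Maximum logit = 3.6 at index 1

1


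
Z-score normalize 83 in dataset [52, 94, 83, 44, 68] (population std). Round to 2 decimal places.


Mean = (52 + 94 + 83 + 44 + 68) / 5 = 68.2
Variance = sum((x_i - mean)^2) / n = 346.56
Std = sqrt(346.56) = 18.6161
Z = (x - mean) / std
= (83 - 68.2) / 18.6161
= 14.8 / 18.6161
= 0.80

0.80


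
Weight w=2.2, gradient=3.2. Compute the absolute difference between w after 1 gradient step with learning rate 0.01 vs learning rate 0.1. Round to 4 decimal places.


With lr=0.01: w_new = 2.2 - 0.01 * 3.2 = 2.168
With lr=0.1: w_new = 2.2 - 0.1 * 3.2 = 1.88
Absolute difference = |2.168 - 1.88|
= 0.2880

0.2880
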